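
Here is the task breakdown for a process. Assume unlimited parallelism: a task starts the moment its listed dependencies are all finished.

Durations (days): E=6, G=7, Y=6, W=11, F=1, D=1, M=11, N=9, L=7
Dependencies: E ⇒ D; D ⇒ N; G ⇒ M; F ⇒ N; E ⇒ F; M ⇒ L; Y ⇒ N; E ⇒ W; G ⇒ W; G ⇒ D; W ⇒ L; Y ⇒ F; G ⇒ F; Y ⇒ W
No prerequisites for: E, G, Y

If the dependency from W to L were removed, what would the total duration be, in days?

25

With the dependency in place, G→W→L = 7+11+7 = 25 sets the finish at 25 days.
Dropping W→L doesn't change L's earliest start (18); another predecessor still binds.
After: G→M→L = 7+11+7 = 25 → 25 days.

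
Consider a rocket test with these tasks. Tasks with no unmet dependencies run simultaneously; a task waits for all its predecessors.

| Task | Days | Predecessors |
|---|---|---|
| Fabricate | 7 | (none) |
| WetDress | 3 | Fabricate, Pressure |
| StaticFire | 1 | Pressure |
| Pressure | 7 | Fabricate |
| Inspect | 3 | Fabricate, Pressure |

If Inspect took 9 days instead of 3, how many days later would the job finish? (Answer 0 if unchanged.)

As given, the longest chain is Fabricate→Pressure→Inspect = 7+7+3 = 17, so the finish is 17 days.
Since Inspect is critical, the +6 change carries straight to that chain (now 23 days).
That remains the longest chain; total 23 days.
Change in finish: 23 − 17 = +6 days.

6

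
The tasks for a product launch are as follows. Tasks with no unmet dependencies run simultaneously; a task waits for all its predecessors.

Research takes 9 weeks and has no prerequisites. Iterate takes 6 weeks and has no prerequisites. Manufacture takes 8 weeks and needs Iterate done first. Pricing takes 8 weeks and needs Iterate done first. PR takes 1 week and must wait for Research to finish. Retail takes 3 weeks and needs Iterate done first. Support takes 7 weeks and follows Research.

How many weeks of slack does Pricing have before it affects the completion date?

The longest chain is Research→Support = 9+7 = 16; overall finish 16 weeks.
Longest path through Pricing: 14 weeks (earliest finish 14, latest finish 16).
Slack of Pricing = 8 − 6 = 2 weeks.

2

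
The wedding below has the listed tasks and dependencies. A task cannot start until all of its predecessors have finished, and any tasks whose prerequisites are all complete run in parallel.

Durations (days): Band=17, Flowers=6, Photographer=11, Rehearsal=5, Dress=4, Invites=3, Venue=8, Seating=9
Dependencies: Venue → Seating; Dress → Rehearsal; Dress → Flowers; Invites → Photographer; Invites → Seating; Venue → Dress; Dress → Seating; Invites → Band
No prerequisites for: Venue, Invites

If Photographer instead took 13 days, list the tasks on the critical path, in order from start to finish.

Actual critical path: Venue→Dress→Seating = 8+4+9 = 21 ⇒ 21 days.
Photographer has 7 days of float (longest path through it is 14).
No other chain overtakes it, so the finish is 21 days.

Venue, Dress, Seating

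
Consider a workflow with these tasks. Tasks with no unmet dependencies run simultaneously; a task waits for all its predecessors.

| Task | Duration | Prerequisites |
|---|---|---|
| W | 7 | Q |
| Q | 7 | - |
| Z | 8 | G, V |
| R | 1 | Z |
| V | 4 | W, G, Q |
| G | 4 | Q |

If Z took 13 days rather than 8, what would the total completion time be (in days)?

32

Critical path before the change: Q→W→V→Z→R = 7+7+4+8+1 = 27 giving 27 days.
Z lies on that path, so at 13 days the path becomes 32 days.
No other chain overtakes it, so the finish is 32 days.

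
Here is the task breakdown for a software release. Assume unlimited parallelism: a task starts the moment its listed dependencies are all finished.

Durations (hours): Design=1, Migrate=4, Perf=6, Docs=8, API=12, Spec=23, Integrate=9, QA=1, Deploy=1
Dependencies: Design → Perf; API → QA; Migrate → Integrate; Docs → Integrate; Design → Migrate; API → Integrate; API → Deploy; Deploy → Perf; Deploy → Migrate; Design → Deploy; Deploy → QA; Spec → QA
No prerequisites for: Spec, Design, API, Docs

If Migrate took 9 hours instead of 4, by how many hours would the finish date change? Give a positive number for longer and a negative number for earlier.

5

The binding path is API→Deploy→Migrate→Integrate = 12+1+4+9 = 26; finish at 26 hours.
Migrate lies on that path, so at 9 hours the path becomes 31 hours.
The critical path is still API→Deploy→Migrate→Integrate; finish is now 31 hours.
Change in finish: 31 − 26 = +5 hours.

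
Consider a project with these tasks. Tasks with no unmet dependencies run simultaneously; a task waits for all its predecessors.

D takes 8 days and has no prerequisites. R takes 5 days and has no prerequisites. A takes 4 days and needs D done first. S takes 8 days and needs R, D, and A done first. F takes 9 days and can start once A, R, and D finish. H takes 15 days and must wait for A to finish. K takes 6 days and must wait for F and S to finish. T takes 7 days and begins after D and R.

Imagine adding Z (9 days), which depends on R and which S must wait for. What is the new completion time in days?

28

Originally the project takes 27 days.
With Z inserted, S now waits for max(R, D, A, Z).
New critical path: R→Z→S→K = 5+9+8+6 = 28 ⇒ 28 days.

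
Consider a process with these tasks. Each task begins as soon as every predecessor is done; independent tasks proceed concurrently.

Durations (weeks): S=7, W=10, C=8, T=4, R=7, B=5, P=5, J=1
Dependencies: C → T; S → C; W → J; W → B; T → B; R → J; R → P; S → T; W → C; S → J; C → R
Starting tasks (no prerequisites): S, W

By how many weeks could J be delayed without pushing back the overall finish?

4

The longest chain is W→C→R→P = 10+8+7+5 = 30; overall finish 30 weeks.
J finishes as early as 26 and must finish by 30.
So J can slip 30 − 26 = 4 weeks.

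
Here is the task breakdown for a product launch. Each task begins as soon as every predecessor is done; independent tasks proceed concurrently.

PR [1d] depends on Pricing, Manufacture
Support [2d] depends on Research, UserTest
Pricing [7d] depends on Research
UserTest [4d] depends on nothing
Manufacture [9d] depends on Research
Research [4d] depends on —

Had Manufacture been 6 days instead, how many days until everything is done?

Baseline: Research→Manufacture→PR = 4+9+1 = 14 → 14 days.
Since Manufacture is critical, the -3 change carries straight to that chain (now 11 days).
New critical path: Research→Pricing→PR = 4+7+1 = 12 ⇒ 12 days.

12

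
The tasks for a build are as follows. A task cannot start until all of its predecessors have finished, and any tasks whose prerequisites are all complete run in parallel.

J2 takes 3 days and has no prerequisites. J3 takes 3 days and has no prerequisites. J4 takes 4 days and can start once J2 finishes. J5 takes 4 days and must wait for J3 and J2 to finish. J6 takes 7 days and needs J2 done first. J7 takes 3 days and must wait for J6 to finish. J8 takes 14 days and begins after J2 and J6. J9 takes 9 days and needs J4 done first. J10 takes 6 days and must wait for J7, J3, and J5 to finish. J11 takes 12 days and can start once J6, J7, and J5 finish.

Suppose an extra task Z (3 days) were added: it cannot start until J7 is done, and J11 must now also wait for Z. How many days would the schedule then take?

Originally the schedule takes 25 days.
With Z inserted, J11 now waits for max(J6, J7, J5, Z).
New critical path: J2→J6→J7→Z→J11 = 3+7+3+3+12 = 28 ⇒ 28 days.

28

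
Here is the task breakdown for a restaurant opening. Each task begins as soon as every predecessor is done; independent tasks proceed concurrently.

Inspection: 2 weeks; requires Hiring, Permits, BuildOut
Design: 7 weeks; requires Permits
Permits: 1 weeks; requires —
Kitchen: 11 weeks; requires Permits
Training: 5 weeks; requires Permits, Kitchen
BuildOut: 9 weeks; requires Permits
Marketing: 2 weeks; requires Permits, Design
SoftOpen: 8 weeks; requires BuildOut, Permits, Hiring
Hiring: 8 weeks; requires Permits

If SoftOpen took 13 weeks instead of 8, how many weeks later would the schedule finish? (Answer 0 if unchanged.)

5

Actual critical path: Permits→BuildOut→SoftOpen = 1+9+8 = 18 ⇒ 18 weeks.
SoftOpen is on the critical path; changing it to 13 makes that path 23 weeks.
The critical path is still Permits→BuildOut→SoftOpen; finish is now 23 weeks.
Change in finish: 23 − 18 = +5 weeks.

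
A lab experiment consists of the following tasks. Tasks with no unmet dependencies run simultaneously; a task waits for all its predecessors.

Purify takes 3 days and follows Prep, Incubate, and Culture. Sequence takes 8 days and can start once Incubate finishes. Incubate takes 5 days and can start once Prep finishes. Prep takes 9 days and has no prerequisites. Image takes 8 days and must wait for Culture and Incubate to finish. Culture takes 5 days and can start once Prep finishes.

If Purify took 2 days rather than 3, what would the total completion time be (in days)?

Baseline: Prep→Culture→Image = 9+5+8 = 22 → 22 days.
The longest path through Purify is only 17 days, so Purify has float 5.
The critical path is still Prep→Culture→Image; finish is now 22 days.

22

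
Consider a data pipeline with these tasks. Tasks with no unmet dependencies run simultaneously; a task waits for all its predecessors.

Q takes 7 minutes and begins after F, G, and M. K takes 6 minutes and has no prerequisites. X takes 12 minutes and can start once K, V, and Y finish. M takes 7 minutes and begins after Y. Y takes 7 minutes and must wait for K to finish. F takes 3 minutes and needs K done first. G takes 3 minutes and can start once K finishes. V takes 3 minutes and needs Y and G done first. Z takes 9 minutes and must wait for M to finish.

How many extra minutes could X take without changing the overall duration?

1

The longest chain is K→Y→M→Z = 6+7+7+9 = 29; overall finish 29 minutes.
X finishes as early as 28 and must finish by 29.
Slack of X = 17 − 16 = 1 minute.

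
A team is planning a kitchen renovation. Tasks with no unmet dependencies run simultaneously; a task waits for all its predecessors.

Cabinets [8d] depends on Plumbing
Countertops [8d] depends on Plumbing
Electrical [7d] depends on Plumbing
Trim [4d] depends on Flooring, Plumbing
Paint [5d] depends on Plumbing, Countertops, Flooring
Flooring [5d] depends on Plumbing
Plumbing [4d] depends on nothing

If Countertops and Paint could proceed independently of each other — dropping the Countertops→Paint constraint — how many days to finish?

Before: longest chain Plumbing→Countertops→Paint = 4+8+5 = 17, finish 17.
Without Countertops→Paint, Paint's earliest start moves from 12 to 9.
The longest chain is now Plumbing→Flooring→Paint = 4+5+5 = 14, so the job takes 14 days.

14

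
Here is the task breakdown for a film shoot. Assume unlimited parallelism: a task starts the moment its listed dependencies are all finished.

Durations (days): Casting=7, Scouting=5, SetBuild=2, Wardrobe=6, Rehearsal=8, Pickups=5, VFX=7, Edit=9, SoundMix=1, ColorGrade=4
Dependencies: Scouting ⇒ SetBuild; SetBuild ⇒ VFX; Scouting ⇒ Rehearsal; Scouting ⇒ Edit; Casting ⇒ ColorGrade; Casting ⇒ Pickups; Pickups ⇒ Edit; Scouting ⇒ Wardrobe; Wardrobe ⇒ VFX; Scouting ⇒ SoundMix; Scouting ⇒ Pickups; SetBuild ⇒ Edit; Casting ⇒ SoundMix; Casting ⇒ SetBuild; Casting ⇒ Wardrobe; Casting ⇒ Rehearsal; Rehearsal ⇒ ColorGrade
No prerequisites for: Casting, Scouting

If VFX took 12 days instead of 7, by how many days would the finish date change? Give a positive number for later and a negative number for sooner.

The binding path is Casting→Pickups→Edit = 7+5+9 = 21; finish at 21 days.
VFX is off the critical path — its longest chain is 20 days, giving 1 of slack.
Now Casting→Wardrobe→VFX = 7+6+12 = 25 is longest, so the finish becomes 25 days.
Change in finish: 25 − 21 = +4 days.

4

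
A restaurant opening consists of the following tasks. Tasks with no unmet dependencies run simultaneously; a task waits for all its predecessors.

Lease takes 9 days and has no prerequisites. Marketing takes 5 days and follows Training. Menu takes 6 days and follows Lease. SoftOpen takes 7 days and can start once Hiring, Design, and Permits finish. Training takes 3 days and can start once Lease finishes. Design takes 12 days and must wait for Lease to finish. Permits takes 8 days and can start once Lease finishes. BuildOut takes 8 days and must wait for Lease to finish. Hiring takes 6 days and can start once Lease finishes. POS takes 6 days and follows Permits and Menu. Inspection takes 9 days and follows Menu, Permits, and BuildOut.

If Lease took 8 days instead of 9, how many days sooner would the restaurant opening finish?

The binding path is Lease→Design→SoftOpen = 9+12+7 = 28; finish at 28 days.
Since Lease is critical, the -1 change carries straight to that chain (now 27 days).
The critical path is still Lease→Design→SoftOpen; finish is now 27 days.
Change in finish: 27 − 28 = -1 days.

1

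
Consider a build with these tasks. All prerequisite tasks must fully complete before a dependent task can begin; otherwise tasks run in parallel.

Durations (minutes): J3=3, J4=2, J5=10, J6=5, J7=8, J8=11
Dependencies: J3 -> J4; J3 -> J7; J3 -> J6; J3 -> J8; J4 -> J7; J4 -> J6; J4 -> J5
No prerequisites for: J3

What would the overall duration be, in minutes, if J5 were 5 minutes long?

14

Actual critical path: J3→J4→J5 = 3+2+10 = 15 ⇒ 15 minutes.
J5 is on the critical path; changing it to 5 makes that path 10 minutes.
The binding chain switches to J3→J8 = 3+11 = 14; finish 14 minutes.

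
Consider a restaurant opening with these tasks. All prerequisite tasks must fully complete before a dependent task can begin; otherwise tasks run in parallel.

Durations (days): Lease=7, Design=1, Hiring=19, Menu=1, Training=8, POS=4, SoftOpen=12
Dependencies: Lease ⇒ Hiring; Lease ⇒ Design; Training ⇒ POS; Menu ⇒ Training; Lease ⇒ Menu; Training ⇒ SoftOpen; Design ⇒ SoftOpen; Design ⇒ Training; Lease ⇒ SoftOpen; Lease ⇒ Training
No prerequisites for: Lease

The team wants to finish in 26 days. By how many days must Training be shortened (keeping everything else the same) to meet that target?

Current finish: 28 days; target: 26.
Training is on every critical path, so each day cut from Training cuts the finish by one (this holds down to a finish of 26).
Need 28 − 26 = 2 days off Training → Training becomes 6 days, finish becomes 26.

2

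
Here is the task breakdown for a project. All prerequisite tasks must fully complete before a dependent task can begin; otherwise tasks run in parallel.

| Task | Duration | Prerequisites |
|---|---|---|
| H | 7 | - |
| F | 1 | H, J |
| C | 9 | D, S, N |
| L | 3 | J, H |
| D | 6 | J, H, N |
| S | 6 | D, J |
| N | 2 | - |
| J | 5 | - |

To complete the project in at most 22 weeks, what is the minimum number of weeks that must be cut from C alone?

Current finish: 28 weeks; target: 22.
C is on every critical path, so each week cut from C cuts the finish by one (this holds down to a finish of 20).
Need 28 − 22 = 6 weeks off C → C becomes 3 weeks, finish becomes 22.

6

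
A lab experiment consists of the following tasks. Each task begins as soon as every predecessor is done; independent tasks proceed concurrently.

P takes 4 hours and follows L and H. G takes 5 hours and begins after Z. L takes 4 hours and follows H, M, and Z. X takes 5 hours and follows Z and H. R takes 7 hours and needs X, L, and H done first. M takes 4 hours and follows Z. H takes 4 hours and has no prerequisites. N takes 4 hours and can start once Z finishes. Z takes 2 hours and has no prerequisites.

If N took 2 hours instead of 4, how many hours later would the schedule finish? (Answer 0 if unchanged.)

0

Critical path before the change: Z→M→L→R = 2+4+4+7 = 17 giving 17 hours.
N is off the critical path — its longest chain is 6 hours, giving 11 of slack.
That remains the longest chain; total 17 hours.
Change in finish: 17 − 17 = +0 hours.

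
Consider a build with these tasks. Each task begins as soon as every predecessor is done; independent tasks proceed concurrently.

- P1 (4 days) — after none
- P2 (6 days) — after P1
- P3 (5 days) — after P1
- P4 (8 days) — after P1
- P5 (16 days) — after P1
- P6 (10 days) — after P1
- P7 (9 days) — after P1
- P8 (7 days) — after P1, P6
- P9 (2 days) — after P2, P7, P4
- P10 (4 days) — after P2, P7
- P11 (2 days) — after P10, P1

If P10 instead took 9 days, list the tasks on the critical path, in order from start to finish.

P1, P7, P10, P11

Critical path before the change: P1→P6→P8 = 4+10+7 = 21 giving 21 days.
P10 has 2 days of float (longest path through it is 19).
The binding chain switches to P1→P7→P10→P11 = 4+9+9+2 = 24; finish 24 days.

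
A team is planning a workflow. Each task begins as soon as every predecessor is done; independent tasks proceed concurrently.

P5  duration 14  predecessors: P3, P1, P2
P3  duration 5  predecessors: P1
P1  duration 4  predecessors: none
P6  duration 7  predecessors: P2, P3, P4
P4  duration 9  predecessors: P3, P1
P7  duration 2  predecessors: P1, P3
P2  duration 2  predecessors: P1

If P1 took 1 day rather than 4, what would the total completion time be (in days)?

Baseline: P1→P3→P4→P6 = 4+5+9+7 = 25 → 25 days.
P1 is on the critical path; changing it to 1 makes that path 22 days.
No other chain overtakes it, so the finish is 22 days.

22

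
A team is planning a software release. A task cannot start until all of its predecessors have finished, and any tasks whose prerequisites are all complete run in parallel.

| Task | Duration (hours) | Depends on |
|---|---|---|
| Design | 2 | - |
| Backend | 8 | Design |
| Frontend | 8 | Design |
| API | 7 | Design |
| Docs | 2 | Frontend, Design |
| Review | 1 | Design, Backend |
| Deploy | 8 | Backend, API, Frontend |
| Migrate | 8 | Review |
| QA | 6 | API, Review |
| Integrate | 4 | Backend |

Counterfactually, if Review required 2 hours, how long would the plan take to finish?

The binding path is Design→Backend→Review→Migrate = 2+8+1+8 = 19; finish at 19 hours.
Review lies on that path, so at 2 hours the path becomes 20 hours.
The critical path is still Design→Backend→Review→Migrate; finish is now 20 hours.

20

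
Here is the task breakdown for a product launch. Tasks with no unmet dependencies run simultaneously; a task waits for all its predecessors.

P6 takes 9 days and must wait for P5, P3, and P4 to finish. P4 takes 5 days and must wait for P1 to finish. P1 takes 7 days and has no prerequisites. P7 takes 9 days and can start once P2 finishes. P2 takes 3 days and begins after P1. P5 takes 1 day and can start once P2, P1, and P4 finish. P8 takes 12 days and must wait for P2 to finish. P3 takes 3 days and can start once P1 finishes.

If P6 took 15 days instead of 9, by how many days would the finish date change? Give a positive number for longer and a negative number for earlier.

Critical path before the change: P1→P4→P5→P6 = 7+5+1+9 = 22 giving 22 days.
P6 lies on that path, so at 15 days the path becomes 28 days.
That remains the longest chain; total 28 days.
Change in finish: 28 − 22 = +6 days.

6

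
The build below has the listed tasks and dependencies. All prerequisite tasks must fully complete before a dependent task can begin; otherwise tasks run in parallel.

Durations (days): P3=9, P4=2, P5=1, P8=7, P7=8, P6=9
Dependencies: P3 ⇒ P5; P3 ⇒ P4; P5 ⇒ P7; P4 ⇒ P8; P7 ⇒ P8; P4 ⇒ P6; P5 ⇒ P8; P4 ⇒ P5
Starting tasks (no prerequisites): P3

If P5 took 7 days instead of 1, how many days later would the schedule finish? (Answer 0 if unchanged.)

6

The binding path is P3→P4→P5→P7→P8 = 9+2+1+8+7 = 27; finish at 27 days.
P5 is on the critical path; changing it to 7 makes that path 33 days.
That remains the longest chain; total 33 days.
Change in finish: 33 − 27 = +6 days.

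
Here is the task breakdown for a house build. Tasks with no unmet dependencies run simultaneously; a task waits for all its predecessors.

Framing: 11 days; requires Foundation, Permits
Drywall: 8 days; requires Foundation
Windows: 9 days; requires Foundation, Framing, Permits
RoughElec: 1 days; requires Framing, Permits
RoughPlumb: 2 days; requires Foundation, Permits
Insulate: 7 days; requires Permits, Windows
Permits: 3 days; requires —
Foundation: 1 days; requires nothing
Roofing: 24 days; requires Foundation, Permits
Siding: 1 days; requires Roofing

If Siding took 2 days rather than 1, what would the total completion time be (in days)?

As given, the longest chain is Permits→Framing→Windows→Insulate = 3+11+9+7 = 30, so the finish is 30 days.
Siding has 2 days of float (longest path through it is 28).
The critical path is still Permits→Framing→Windows→Insulate; finish is now 30 days.

30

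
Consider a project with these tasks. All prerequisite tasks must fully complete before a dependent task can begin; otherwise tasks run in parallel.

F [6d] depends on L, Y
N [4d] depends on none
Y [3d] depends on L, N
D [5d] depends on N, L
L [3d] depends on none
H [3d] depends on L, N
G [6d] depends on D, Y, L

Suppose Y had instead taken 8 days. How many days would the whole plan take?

18

As given, the longest chain is N→D→G = 4+5+6 = 15, so the finish is 15 days.
The longest path through Y is only 13 days, so Y has float 2.
The binding chain switches to N→Y→G = 4+8+6 = 18; finish 18 days.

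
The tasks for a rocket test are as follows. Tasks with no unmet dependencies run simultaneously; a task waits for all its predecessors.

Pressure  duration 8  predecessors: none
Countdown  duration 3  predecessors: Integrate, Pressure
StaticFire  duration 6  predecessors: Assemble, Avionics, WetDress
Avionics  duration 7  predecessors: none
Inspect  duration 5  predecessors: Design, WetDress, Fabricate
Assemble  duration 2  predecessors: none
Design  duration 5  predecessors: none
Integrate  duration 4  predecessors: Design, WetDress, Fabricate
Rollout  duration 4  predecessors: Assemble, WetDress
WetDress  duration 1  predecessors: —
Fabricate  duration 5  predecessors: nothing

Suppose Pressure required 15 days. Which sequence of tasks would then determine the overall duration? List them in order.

Pressure, Countdown

Baseline: Avionics→StaticFire = 7+6 = 13 → 13 days.
Pressure has 2 days of float (longest path through it is 11).
New critical path: Pressure→Countdown = 15+3 = 18 ⇒ 18 days.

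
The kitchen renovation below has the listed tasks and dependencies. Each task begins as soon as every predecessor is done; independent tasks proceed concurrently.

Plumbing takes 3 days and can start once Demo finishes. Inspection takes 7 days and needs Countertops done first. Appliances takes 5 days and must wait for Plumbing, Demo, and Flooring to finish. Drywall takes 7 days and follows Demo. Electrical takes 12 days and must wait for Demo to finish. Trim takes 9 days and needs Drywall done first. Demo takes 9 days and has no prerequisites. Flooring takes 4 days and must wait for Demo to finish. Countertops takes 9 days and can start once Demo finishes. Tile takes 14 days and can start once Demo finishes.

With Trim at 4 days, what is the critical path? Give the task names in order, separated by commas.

The binding path is Demo→Drywall→Trim = 9+7+9 = 25; finish at 25 days.
Trim is on the critical path; changing it to 4 makes that path 20 days.
The binding chain switches to Demo→Countertops→Inspection = 9+9+7 = 25; finish 25 days.

Demo, Countertops, Inspection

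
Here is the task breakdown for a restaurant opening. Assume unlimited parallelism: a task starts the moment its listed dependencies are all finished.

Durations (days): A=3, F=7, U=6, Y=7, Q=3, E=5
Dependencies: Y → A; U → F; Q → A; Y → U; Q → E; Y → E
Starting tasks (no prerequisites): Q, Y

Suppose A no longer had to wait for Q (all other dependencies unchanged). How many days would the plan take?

20

With the dependency in place, Y→U→F = 7+6+7 = 20 sets the finish at 20 days.
Dropping Q→A doesn't change A's earliest start (7); another predecessor still binds.
The longest chain is now Y→U→F = 7+6+7 = 20, so the plan takes 20 days.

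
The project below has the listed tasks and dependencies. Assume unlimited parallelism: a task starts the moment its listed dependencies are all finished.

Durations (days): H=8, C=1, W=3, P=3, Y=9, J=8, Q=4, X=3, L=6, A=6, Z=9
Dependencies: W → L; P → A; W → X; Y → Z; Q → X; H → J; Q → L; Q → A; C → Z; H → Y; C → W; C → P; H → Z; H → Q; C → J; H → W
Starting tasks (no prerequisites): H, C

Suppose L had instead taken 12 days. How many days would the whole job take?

26

The binding path is H→Y→Z = 8+9+9 = 26; finish at 26 days.
L is off the critical path — its longest chain is 18 days, giving 8 of slack.
No other chain overtakes it, so the finish is 26 days.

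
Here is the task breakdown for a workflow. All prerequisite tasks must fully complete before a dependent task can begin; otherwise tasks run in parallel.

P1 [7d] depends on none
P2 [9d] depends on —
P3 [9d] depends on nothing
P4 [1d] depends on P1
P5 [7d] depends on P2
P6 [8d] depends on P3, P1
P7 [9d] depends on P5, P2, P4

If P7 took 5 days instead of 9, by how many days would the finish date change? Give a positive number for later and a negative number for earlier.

As given, the longest chain is P2→P5→P7 = 9+7+9 = 25, so the finish is 25 days.
P7 lies on that path, so at 5 days the path becomes 21 days.
The critical path is still P2→P5→P7; finish is now 21 days.
Change in finish: 21 − 25 = -4 days.

-4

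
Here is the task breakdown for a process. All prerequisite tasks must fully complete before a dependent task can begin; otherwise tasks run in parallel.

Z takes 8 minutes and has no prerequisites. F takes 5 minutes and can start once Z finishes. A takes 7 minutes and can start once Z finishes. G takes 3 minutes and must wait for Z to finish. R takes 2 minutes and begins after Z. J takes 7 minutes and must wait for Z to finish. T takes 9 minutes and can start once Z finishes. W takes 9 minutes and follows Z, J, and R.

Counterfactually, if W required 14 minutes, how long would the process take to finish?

29

The binding path is Z→J→W = 8+7+9 = 24; finish at 24 minutes.
W is on the critical path; changing it to 14 makes that path 29 minutes.
That remains the longest chain; total 29 minutes.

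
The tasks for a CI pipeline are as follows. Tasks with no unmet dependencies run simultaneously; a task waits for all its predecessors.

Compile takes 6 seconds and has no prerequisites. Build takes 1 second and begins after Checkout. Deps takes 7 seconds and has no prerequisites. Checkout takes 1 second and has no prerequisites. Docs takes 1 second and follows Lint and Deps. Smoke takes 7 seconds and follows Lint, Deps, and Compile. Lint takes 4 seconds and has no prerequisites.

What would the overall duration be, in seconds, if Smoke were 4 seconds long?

Critical path before the change: Deps→Smoke = 7+7 = 14 giving 14 seconds.
Since Smoke is critical, the -3 change carries straight to that chain (now 11 seconds).
The critical path is still Deps→Smoke; finish is now 11 seconds.

11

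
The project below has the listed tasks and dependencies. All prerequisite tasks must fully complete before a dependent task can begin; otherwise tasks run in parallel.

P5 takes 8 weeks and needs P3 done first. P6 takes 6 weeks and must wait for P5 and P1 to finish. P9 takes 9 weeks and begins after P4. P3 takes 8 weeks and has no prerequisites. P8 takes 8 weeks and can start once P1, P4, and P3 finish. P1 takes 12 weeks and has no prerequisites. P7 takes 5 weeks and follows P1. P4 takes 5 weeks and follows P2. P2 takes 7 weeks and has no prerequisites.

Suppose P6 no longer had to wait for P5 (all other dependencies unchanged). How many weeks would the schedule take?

Original critical path: P3→P5→P6 = 8+8+6 = 22 ⇒ 22 weeks.
Without P5→P6, P6's earliest start moves from 16 to 12.
The longest chain is now P2→P4→P9 = 7+5+9 = 21, so the schedule takes 21 weeks.

21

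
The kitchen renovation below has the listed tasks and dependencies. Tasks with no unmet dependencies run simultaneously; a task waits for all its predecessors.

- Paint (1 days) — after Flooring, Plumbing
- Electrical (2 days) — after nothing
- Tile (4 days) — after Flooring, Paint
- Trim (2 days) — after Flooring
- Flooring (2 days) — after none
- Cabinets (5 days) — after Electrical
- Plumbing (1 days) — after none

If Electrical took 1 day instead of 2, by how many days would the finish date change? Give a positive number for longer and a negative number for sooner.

0

Baseline: Electrical→Cabinets = 2+5 = 7 → 7 days.
Electrical lies on that path, so at 1 day the path becomes 6 days.
Now Flooring→Paint→Tile = 2+1+4 = 7 is longest, so the finish becomes 7 days.
Change in finish: 7 − 7 = +0 days.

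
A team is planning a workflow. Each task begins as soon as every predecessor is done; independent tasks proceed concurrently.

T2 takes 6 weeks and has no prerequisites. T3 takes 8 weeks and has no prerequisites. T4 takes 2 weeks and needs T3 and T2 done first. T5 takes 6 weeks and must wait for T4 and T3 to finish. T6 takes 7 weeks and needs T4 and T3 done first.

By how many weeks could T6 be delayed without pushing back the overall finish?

The longest chain is T3→T4→T6 = 8+2+7 = 17; overall finish 17 weeks.
Longest path through T6: 17 weeks (earliest finish 17, latest finish 17).
Slack of T6 = 10 − 10 = 0 weeks.

0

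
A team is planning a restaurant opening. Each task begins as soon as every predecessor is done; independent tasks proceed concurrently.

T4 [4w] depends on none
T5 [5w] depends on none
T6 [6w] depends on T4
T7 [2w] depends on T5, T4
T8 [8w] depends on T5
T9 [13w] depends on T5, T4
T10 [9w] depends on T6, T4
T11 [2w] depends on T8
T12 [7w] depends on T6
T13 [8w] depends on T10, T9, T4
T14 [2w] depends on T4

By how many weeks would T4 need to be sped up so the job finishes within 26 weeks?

Current finish: 27 weeks; target: 26.
T4 is on every critical path, so each week cut from T4 cuts the finish by one (this holds down to a finish of 26).
Need 27 − 26 = 1 week off T4 → T4 becomes 3 weeks, finish becomes 26.

1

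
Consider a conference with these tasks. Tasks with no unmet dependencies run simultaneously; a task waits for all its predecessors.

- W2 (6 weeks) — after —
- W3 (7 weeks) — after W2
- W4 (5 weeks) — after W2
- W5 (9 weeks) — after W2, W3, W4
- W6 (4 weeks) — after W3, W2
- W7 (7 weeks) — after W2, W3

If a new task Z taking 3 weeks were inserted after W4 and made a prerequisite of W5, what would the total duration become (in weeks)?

23

Originally the schedule takes 22 weeks.
With Z inserted, W5 now waits for max(W2, W3, W4, Z).
New critical path: W2→W4→Z→W5 = 6+5+3+9 = 23 ⇒ 23 weeks.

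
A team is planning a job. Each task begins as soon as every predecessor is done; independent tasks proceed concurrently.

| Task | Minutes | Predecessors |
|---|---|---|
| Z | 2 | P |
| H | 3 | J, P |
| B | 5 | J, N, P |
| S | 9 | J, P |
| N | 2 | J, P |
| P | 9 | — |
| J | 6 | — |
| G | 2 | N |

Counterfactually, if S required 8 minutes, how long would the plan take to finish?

17

As given, the longest chain is P→S = 9+9 = 18, so the finish is 18 minutes.
S is on the critical path; changing it to 8 makes that path 17 minutes.
That remains the longest chain; total 17 minutes.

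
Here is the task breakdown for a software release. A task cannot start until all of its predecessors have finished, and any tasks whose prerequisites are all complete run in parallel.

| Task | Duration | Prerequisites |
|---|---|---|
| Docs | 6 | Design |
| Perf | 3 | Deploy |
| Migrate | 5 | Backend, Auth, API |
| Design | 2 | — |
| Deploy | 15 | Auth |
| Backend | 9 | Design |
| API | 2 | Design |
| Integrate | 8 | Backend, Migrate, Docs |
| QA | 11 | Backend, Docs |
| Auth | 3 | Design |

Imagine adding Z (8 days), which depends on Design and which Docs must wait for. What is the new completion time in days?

Originally the job takes 24 days.
With Z inserted, Docs now waits for max(Design, Z).
New critical path: Design→Z→Docs→QA = 2+8+6+11 = 27 ⇒ 27 days.

27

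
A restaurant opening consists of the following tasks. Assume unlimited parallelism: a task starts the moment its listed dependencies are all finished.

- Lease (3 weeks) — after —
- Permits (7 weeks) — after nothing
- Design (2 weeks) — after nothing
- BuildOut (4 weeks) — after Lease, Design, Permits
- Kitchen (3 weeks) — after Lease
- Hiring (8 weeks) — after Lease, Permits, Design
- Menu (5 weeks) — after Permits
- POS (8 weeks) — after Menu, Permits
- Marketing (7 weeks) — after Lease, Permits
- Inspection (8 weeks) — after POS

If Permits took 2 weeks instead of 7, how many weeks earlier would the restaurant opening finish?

Actual critical path: Permits→Menu→POS→Inspection = 7+5+8+8 = 28 ⇒ 28 weeks.
Permits lies on that path, so at 2 weeks the path becomes 23 weeks.
No other chain overtakes it, so the finish is 23 weeks.
Change in finish: 23 − 28 = -5 weeks.

5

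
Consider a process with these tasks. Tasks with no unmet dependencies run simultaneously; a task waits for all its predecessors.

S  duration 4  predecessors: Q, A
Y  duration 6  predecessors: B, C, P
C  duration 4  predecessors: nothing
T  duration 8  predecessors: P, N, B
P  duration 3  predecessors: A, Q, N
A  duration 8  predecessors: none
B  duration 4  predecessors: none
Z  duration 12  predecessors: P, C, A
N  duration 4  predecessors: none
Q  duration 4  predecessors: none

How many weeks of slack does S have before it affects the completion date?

11

Critical path: A→P→Z = 8+3+12 = 23, so the finish is 23 weeks.
The longest chain containing S totals 12 weeks.
Slack of S = 19 − 8 = 11 weeks.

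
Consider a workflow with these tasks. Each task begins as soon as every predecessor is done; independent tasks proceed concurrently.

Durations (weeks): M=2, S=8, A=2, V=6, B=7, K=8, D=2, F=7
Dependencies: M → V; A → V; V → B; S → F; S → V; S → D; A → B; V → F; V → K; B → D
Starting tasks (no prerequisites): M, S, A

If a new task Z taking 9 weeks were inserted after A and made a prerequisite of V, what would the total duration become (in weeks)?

Originally the job takes 23 weeks.
With Z inserted, V now waits for max(M, S, A, Z).
New critical path: A→Z→V→B→D = 2+9+6+7+2 = 26 ⇒ 26 weeks.

26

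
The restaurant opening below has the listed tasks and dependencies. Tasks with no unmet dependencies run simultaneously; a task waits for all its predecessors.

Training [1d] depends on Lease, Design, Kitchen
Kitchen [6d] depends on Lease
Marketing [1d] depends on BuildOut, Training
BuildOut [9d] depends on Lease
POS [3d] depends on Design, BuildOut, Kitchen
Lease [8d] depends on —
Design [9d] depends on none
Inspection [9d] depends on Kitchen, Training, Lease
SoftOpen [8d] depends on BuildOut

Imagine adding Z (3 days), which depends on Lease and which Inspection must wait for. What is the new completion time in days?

25

Originally the job takes 25 days.
With Z inserted, Inspection now waits for max(Kitchen, Training, Lease, Z).
New critical path: Lease→BuildOut→SoftOpen = 8+9+8 = 25 ⇒ 25 days.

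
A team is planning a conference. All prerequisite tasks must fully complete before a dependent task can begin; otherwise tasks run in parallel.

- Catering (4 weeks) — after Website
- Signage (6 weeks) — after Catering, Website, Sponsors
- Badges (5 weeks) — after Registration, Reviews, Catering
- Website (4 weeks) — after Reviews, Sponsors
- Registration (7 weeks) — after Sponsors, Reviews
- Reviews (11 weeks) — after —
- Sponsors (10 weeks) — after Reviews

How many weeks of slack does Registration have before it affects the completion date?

Reviews→Sponsors→Website→Catering→Signage = 11+10+4+4+6 = 35 sets the makespan at 35 weeks.
The longest chain containing Registration totals 33 weeks.
So Registration can slip 30 − 28 = 2 weeks.

2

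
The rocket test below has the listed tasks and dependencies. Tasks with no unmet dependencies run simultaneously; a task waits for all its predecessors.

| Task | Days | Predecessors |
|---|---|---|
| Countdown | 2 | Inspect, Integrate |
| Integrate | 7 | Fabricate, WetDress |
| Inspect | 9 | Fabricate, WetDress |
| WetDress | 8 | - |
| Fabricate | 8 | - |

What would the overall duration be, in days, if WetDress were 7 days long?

Baseline: WetDress→Inspect→Countdown = 8+9+2 = 19 → 19 days.
WetDress is on the critical path; changing it to 7 makes that path 18 days.
New critical path: Fabricate→Inspect→Countdown = 8+9+2 = 19 ⇒ 19 days.

19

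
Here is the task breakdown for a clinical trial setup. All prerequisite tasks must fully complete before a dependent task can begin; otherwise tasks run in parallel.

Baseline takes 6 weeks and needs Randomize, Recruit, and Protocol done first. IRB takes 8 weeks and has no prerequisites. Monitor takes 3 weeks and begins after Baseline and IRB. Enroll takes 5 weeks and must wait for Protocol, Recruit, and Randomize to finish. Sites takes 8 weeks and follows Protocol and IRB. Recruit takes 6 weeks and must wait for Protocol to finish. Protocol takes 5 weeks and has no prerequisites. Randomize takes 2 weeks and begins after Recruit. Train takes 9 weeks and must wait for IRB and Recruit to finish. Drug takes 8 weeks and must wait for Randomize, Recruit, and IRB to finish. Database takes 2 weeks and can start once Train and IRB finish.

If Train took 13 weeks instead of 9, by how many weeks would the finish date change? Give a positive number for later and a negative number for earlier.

Baseline: Protocol→Recruit→Train→Database = 5+6+9+2 = 22 → 22 weeks.
Train is on the critical path; changing it to 13 makes that path 26 weeks.
That remains the longest chain; total 26 weeks.
Change in finish: 26 − 22 = +4 weeks.

4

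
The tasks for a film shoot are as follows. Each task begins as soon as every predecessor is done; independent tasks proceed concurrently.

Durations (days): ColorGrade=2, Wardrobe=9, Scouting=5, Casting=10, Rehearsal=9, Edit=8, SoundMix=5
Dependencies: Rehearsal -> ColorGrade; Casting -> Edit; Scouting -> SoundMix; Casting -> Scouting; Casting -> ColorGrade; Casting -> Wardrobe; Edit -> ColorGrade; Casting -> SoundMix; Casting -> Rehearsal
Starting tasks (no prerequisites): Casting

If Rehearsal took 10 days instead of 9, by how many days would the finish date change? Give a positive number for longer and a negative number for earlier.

As given, the longest chain is Casting→Rehearsal→ColorGrade = 10+9+2 = 21, so the finish is 21 days.
Rehearsal lies on that path, so at 10 days the path becomes 22 days.
That remains the longest chain; total 22 days.
Change in finish: 22 − 21 = +1 days.

1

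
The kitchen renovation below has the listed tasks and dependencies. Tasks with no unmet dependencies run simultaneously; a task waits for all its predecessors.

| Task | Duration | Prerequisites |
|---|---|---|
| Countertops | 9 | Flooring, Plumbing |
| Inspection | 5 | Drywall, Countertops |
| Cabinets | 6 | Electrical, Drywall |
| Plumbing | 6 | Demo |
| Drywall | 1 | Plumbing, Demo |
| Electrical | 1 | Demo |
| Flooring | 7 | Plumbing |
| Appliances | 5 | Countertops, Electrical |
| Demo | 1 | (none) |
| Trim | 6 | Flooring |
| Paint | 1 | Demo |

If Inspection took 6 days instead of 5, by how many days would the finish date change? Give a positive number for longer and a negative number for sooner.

Baseline: Demo→Plumbing→Flooring→Countertops→Inspection = 1+6+7+9+5 = 28 → 28 days.
Inspection is on the critical path; changing it to 6 makes that path 29 days.
No other chain overtakes it, so the finish is 29 days.
Change in finish: 29 − 28 = +1 days.

1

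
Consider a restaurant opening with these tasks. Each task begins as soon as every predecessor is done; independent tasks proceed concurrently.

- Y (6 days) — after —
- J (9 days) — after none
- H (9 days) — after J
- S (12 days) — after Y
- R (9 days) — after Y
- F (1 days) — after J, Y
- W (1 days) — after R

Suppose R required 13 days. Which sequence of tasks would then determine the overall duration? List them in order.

Y, R, W

As given, the longest chain is Y→S = 6+12 = 18, so the finish is 18 days.
R is off the critical path — its longest chain is 16 days, giving 2 of slack.
New critical path: Y→R→W = 6+13+1 = 20 ⇒ 20 days.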